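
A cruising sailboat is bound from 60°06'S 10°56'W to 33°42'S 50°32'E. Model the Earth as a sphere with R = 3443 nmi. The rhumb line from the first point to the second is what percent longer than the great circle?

Great circle: σ = 0.8243 rad → d_gc = Rσ = 2838.0 nmi
Rhumb: Δφ = +0.4608, Δλ = +1.0728, Δψ = +0.6951, q = Δφ/Δψ = 0.6629 → d_rh = R√(Δφ²+q²Δλ²) = 2917.5 nmi
Excess = (2917.5 − 2838.0) / 2838.0 = 79.5 / 2838.0 = 2.80% ≈ 2.8%

2.8%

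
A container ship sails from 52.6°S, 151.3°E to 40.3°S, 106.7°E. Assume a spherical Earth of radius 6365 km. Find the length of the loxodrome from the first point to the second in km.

Δψ = ln[tan(π/4+φ₂/2)/tan(π/4+φ₁/2)] = +0.3135;  Δφ = +0.2147 rad,  Δλ = -0.7784 rad
q = Δφ/Δψ = 0.6847
d = R·√(Δφ² + q²Δλ²) = 6365·0.57460 = 3657 km

3657 km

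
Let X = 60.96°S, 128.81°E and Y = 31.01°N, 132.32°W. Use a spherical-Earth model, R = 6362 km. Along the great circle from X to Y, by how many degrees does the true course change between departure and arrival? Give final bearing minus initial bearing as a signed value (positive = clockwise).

-47.0°

Initial bearing θ₁ = atan2(sin Δλ cos φ₂, cos φ₁ sin φ₂ − sin φ₁ cos φ₂ cos Δλ) = 80.97°
Final bearing θ₂ = (initial bearing from the destination back to the start) + 180° = 34.01°
Δθ = θ₂ − θ₁ = -47.0°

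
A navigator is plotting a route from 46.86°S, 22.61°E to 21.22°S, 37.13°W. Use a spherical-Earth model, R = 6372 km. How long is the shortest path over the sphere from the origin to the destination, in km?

6025 km

Haversine: a = sin²(Δφ/2)+cos φ₁ cos φ₂ sin²(Δλ/2) = 0.20734;  σ = 2·atan2(√a,√(1−a))
σ = 54.174° → d = Rσ = 6372·0.94552 = 6025 km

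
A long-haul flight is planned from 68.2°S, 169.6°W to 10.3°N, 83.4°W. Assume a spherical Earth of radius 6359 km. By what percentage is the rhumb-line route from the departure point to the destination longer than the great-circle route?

3.6%

Great circle: σ = 1.7131 rad → d_gc = Rσ = 10893.4 km
Rhumb: Δφ = +1.3701, Δλ = +1.5045, Δψ = +1.8280, q = Δφ/Δψ = 0.7495 → d_rh = R√(Δφ²+q²Δλ²) = 11283.5 km
Excess = (11283.5 − 10893.4) / 10893.4 = 390.1 / 10893.4 = 3.58% ≈ 3.6%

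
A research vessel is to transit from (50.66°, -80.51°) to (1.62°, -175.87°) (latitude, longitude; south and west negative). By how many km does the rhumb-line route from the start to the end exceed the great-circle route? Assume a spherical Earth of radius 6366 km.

339 km

Great circle: cos σ = sin φ₁ sin φ₂ + cos φ₁ cos φ₂ cos Δλ,  σ = 1.6081 rad → d_gc = 10237.4 km
Rhumb line: Δψ = -1.0005, q = Δφ/Δψ = 0.8555, d_rh = R√(Δφ²+q²Δλ²) = 10576.1 km
Excess = 10576.1 − 10237.4 = 338.7 ≈ 339 km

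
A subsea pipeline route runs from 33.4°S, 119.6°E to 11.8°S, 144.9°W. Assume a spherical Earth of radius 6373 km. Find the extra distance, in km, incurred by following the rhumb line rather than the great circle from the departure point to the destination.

228 km

Great circle: cos σ = sin φ₁ sin φ₂ + cos φ₁ cos φ₂ cos Δλ,  σ = 1.5365 rad → d_gc = 9792.4 km
Rhumb line: Δψ = +0.4117, q = Δφ/Δψ = 0.9158, d_rh = R√(Δφ²+q²Δλ²) = 10020.4 km
Excess = 10020.4 − 9792.4 = 228.0 ≈ 228 km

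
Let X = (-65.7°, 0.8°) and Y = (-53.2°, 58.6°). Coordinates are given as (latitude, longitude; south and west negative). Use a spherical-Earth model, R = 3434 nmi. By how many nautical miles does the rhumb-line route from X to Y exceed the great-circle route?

60 nmi

Great circle: cos σ = sin φ₁ sin φ₂ + cos φ₁ cos φ₂ cos Δλ,  σ = 0.5333 rad → d_gc = 1831.3 nmi
Rhumb line: Δψ = +0.4351, q = Δφ/Δψ = 0.5014, d_rh = R√(Δφ²+q²Δλ²) = 1891.7 nmi
Excess = 1891.7 − 1831.3 = 60.4 ≈ 60 nmi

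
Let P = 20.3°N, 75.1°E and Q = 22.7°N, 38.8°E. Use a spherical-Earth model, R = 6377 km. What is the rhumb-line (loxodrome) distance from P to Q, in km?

3768 km

Δψ = ln[tan(π/4+φ₂/2)/tan(π/4+φ₁/2)] = +0.0450;  Δφ = +0.0419 rad,  Δλ = -0.6336 rad
q = Δφ/Δψ = 0.9303
d = R·√(Δφ² + q²Δλ²) = 6377·0.59090 = 3768 km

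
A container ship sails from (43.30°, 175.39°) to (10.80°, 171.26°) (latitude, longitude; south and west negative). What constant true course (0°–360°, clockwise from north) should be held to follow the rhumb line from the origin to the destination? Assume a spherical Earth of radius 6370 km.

186.3°

Δψ = ln[tan(π/4+φ₂/2)/tan(π/4+φ₁/2)] = -0.6504
Δλ = -0.0721 rad (taken the short way round)
course = atan2(Δλ, Δψ) = 186.32°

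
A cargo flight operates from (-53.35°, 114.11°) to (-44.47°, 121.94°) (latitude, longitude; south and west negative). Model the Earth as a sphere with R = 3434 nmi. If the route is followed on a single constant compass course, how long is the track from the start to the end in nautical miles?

Δψ = ln[tan(π/4+φ₂/2)/tan(π/4+φ₁/2)] = +0.2367;  Δφ = +0.1550 rad,  Δλ = +0.1367 rad
q = Δφ/Δψ = 0.6548
d = R·√(Δφ² + q²Δλ²) = 3434·0.17897 = 615 nmi

615 nmi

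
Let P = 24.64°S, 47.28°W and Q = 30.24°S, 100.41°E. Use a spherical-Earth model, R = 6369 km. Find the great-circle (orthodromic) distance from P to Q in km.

cos σ = sin φ₁ sin φ₂ + cos φ₁ cos φ₂ cos Δλ
      = sin(-24.64°)sin(-30.24°) + cos(-24.64°)cos(-30.24°)cos(147.69°) = -0.4537
σ = 116.982° → d = Rσ = 6369·2.04172 = 13004 km

13004 km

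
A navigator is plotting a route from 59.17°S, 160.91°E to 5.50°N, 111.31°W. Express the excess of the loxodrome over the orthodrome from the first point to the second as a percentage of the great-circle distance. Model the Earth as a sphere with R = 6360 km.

Great circle: σ = 1.6334 rad → d_gc = Rσ = 10388.3 km
Rhumb: Δφ = +1.1287, Δλ = +1.5321, Δψ = +1.3845, q = Δφ/Δψ = 0.8153 → d_rh = R√(Δφ²+q²Δλ²) = 10706.7 km
Excess = (10706.7 − 10388.3) / 10388.3 = 318.4 / 10388.3 = 3.06% ≈ 3.1%

3.1%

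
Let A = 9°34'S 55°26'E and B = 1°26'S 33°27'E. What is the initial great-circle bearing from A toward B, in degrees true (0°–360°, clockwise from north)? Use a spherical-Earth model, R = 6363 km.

289.1°

N = sin Δλ·cos φ₂ = -0.3742;  D = cos φ₁ sin φ₂ − sin φ₁ cos φ₂ cos Δλ = +0.1294
initial course = atan2(N, D) = 289.07°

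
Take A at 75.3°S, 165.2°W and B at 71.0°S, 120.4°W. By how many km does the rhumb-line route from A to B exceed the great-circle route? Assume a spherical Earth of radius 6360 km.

Great circle: cos σ = sin φ₁ sin φ₂ + cos φ₁ cos φ₂ cos Δλ,  σ = 0.2321 rad → d_gc = 1476.0 km
Rhumb line: Δψ = +0.2603, q = Δφ/Δψ = 0.2883, d_rh = R√(Δφ²+q²Δλ²) = 1511.1 km
Excess = 1511.1 − 1476.0 = 35.1 ≈ 35 km

35 km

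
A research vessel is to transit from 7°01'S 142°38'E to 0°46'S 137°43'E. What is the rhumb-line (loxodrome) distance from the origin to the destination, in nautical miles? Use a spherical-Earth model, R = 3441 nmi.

Rhumb course C = atan2(Δλ, Δψ) with Δψ = ln[tan(π/4+φ₂/2)/tan(π/4+φ₁/2)] = +0.1094, Δλ = -0.0858 → C = 321.89°
d = R·|Δφ| / |cos C| = 3441·0.10908 / 0.78680 = 477 nmi

477 nmi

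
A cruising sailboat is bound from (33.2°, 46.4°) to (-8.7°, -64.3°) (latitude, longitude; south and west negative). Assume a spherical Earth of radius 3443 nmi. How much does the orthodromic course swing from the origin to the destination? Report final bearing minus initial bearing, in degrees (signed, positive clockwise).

At departure: θ₁ = atan2(sin Δλ cos φ₂, cos φ₁ sin φ₂ − sin φ₁ cos φ₂ cos Δλ) = 274.01°
At arrival: θ₂ = atan2(sin Δλ cos φ₁, −cos φ₂ sin φ₁ + sin φ₂ cos φ₁ cos Δλ) = 237.61°
Δθ = θ₂ − θ₁ = -36.4°

-36.4°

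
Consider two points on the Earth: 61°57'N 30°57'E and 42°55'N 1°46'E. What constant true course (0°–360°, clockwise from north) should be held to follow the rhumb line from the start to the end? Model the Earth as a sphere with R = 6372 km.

222.5°

Meridional parts: M(φ₁)=+1.3871, M(φ₂)=+0.8309 → ΔM = -0.5563;  Δλ = -0.5093 rad
tan C = Δλ / ΔM = +0.9156 → C = 222.48°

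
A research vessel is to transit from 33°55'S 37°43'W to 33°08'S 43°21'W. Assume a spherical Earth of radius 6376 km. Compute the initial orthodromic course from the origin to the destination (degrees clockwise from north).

θ = atan2( sin Δλ·cos φ₂ ,  cos φ₁ sin φ₂ − sin φ₁ cos φ₂ cos Δλ )
  = atan2(-0.0822, +0.0114) = 277.91°

277.9°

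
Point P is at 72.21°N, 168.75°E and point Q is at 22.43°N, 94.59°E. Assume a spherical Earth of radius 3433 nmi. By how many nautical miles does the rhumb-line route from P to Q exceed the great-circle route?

168 nmi

Great circle: cos σ = sin φ₁ sin φ₂ + cos φ₁ cos φ₂ cos Δλ,  σ = 1.1148 rad → d_gc = 3827.0 nmi
Rhumb line: Δψ = -1.4528, q = Δφ/Δψ = 0.5980, d_rh = R√(Δφ²+q²Δλ²) = 3994.7 nmi
Excess = 3994.7 − 3827.0 = 167.7 ≈ 168 nmi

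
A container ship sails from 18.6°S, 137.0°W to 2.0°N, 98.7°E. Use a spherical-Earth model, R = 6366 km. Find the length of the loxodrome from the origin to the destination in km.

Rhumb course C = atan2(Δλ, Δψ) with Δψ = ln[tan(π/4+φ₂/2)/tan(π/4+φ₁/2)] = +0.3654, Δλ = -2.1694 → C = 279.56°
d = R·|Δφ| / |cos C| = 6366·0.35954 / 0.16609 = 13780 km

13780 km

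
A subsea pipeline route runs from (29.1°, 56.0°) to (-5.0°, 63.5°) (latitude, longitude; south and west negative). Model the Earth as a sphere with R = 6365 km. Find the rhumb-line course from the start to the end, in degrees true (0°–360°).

Meridional parts: M(φ₁)=+0.5312, M(φ₂)=-0.0874 → ΔM = -0.6186;  Δλ = +0.1309 rad
tan C = Δλ / ΔM = -0.2116 → C = 168.05°

168.1°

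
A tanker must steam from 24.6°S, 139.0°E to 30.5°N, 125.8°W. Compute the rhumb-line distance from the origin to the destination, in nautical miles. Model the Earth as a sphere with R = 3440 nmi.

6403 nmi

Rhumb course C = atan2(Δλ, Δψ) with Δψ = ln[tan(π/4+φ₂/2)/tan(π/4+φ₁/2)] = +1.0026, Δλ = +1.6616 → C = 58.89°
d = R·|Δφ| / |cos C| = 3440·0.96168 / 0.51664 = 6403 nmi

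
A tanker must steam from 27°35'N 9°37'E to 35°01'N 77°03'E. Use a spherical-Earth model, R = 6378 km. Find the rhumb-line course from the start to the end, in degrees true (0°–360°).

Meridional parts: M(φ₁)=+0.5012, M(φ₂)=+0.6532 → ΔM = +0.1520;  Δλ = +1.1769 rad
tan C = Δλ / ΔM = +7.7420 → C = 82.64°

82.6°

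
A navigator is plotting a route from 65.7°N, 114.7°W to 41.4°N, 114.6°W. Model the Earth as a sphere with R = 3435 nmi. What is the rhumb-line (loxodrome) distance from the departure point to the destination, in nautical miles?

1457 nmi

Δψ = ln[tan(π/4+φ₂/2)/tan(π/4+φ₁/2)] = -0.7406;  Δφ = -0.4241 rad,  Δλ = +0.0017 rad
q = Δφ/Δψ = 0.5727
d = R·√(Δφ² + q²Δλ²) = 3435·0.42412 = 1457 nmi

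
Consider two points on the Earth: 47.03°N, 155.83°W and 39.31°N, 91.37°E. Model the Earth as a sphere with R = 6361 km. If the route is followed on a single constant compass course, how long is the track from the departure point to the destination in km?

9155 km

Δψ = ln[tan(π/4+φ₂/2)/tan(π/4+φ₁/2)] = -0.1851;  Δφ = -0.1347 rad,  Δλ = -1.9687 rad
q = Δφ/Δψ = 0.7278
d = R·√(Δφ² + q²Δλ²) = 6361·1.43917 = 9155 km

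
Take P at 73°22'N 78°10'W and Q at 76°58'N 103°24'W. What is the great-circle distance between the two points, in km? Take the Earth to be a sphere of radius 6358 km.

811 km

cos σ = sin φ₁ sin φ₂ + cos φ₁ cos φ₂ cos Δλ
      = sin(73.37°)sin(76.97°) + cos(73.37°)cos(76.97°)cos(-25.23°) = 0.9919
σ = 7.312° → d = Rσ = 6358·0.12763 = 811 km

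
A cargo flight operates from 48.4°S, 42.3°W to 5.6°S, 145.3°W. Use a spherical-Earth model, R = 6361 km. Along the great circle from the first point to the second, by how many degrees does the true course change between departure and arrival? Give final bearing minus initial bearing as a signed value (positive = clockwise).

+63.0°

Initial bearing θ₁ = atan2(sin Δλ cos φ₂, cos φ₁ sin φ₂ − sin φ₁ cos φ₂ cos Δλ) = 256.53°
Final bearing θ₂ = (initial bearing from the destination back to the start) + 180° = 319.55°
Δθ = θ₂ − θ₁ = +63.0°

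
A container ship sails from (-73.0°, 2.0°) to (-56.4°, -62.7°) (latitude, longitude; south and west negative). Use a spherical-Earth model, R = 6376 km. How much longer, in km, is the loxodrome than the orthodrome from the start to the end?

152 km

Great circle: cos σ = sin φ₁ sin φ₂ + cos φ₁ cos φ₂ cos Δλ,  σ = 0.5243 rad → d_gc = 3343.0 km
Rhumb line: Δψ = +0.7032, q = Δφ/Δψ = 0.4120, d_rh = R√(Δφ²+q²Δλ²) = 3494.7 km
Excess = 3494.7 − 3343.0 = 151.7 ≈ 152 km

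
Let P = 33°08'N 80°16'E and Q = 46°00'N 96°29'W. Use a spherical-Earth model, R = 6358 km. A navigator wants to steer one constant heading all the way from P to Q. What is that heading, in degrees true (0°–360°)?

Meridional parts: M(φ₁)=+0.6135, M(φ₂)=+0.9063 → ΔM = +0.2928;  Δλ = -3.0849 rad
tan C = Δλ / ΔM = -10.5368 → C = 275.42°

275.4°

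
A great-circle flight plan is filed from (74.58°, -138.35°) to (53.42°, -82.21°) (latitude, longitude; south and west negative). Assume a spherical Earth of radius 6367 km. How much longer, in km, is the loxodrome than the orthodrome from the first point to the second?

112 km

Great circle: cos σ = sin φ₁ sin φ₂ + cos φ₁ cos φ₂ cos Δλ,  σ = 0.5308 rad → d_gc = 3379.6 km
Rhumb line: Δψ = -0.8926, q = Δφ/Δψ = 0.4138, d_rh = R√(Δφ²+q²Δλ²) = 3491.7 km
Excess = 3491.7 − 3379.6 = 112.1 ≈ 112 km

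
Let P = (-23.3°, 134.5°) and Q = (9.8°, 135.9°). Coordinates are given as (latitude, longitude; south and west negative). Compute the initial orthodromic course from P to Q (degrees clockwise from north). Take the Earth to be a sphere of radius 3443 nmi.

N = sin Δλ·cos φ₂ = +0.0241;  D = cos φ₁ sin φ₂ − sin φ₁ cos φ₂ cos Δλ = +0.5460
initial course = atan2(N, D) = 2.52°

2.5°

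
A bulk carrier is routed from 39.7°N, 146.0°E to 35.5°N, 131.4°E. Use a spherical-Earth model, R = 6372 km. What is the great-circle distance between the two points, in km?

1367 km

cos σ = sin φ₁ sin φ₂ + cos φ₁ cos φ₂ cos Δλ
      = sin(39.70°)sin(35.50°) + cos(39.70°)cos(35.50°)cos(-14.60°) = 0.9771
σ = 12.289° → d = Rσ = 6372·0.21448 = 1367 km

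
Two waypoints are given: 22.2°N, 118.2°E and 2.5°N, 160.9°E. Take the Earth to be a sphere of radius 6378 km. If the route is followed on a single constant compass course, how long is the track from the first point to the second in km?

5112 km

Δψ = ln[tan(π/4+φ₂/2)/tan(π/4+φ₁/2)] = -0.3539;  Δφ = -0.3438 rad,  Δλ = +0.7453 rad
q = Δφ/Δψ = 0.9716
d = R·√(Δφ² + q²Δλ²) = 6378·0.80156 = 5112 km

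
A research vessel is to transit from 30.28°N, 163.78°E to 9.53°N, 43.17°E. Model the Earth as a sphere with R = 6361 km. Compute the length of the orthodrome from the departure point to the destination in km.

Haversine: a = sin²(Δφ/2)+cos φ₁ cos φ₂ sin²(Δλ/2) = 0.67509;  σ = 2·atan2(√a,√(1−a))
σ = 110.498° → d = Rσ = 6361·1.92855 = 12268 km

12268 km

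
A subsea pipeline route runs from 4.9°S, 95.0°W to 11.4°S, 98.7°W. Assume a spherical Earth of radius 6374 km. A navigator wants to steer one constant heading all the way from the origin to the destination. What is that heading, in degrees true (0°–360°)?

209.4°

Meridional parts: M(φ₁)=-0.0856, M(φ₂)=-0.2003 → ΔM = -0.1147;  Δλ = -0.0646 rad
tan C = Δλ / ΔM = +0.5632 → C = 209.39°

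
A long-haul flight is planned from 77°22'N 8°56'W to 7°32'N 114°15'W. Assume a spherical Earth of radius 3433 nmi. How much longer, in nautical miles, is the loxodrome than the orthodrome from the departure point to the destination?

Great circle: cos σ = sin φ₁ sin φ₂ + cos φ₁ cos φ₂ cos Δλ,  σ = 1.5001 rad → d_gc = 5149.8 nmi
Rhumb line: Δψ = -2.0691, q = Δφ/Δψ = 0.5891, d_rh = R√(Δφ²+q²Δλ²) = 5596.8 nmi
Excess = 5596.8 − 5149.8 = 447.0 ≈ 447 nmi

447 nmi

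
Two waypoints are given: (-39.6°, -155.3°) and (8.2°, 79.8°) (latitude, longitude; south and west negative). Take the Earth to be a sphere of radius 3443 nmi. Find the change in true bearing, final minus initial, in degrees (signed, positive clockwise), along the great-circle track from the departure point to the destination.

Initial bearing θ₁ = atan2(sin Δλ cos φ₂, cos φ₁ sin φ₂ − sin φ₁ cos φ₂ cos Δλ) = 252.81°
Final bearing θ₂ = (initial bearing from the destination back to the start) + 180° = 311.95°
Δθ = θ₂ − θ₁ = +59.1°

+59.1°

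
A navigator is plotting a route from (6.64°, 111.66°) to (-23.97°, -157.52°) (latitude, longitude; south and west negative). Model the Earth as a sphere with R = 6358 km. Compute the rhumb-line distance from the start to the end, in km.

10408 km

Rhumb course C = atan2(Δλ, Δψ) with Δψ = ln[tan(π/4+φ₂/2)/tan(π/4+φ₁/2)] = -0.5473, Δλ = +1.5851 → C = 109.05°
d = R·|Δφ| / |cos C| = 6358·0.53425 / 0.32635 = 10408 km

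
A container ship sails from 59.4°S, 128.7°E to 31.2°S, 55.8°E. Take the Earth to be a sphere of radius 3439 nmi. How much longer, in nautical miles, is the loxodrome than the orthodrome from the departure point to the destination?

Great circle: cos σ = sin φ₁ sin φ₂ + cos φ₁ cos φ₂ cos Δλ,  σ = 0.9595 rad → d_gc = 3299.8 nmi
Rhumb line: Δψ = +0.7226, q = Δφ/Δψ = 0.6812, d_rh = R√(Δφ²+q²Δλ²) = 3427.6 nmi
Excess = 3427.6 − 3299.8 = 127.8 ≈ 128 nmi

128 nmi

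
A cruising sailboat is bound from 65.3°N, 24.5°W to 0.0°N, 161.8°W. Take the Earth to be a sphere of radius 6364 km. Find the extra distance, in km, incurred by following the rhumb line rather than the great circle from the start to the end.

Great circle: cos σ = sin φ₁ sin φ₂ + cos φ₁ cos φ₂ cos Δλ,  σ = 1.8829 rad → d_gc = 11983.0 km
Rhumb line: Δψ = -1.5189, q = Δφ/Δψ = 0.7503, d_rh = R√(Δφ²+q²Δλ²) = 13547.9 km
Excess = 13547.9 − 11983.0 = 1564.9 ≈ 1565 km

1565 km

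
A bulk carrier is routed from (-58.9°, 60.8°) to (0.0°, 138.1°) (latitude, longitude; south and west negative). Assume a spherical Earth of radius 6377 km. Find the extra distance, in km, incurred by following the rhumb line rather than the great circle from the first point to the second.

Great circle: cos σ = sin φ₁ sin φ₂ + cos φ₁ cos φ₂ cos Δλ,  σ = 1.4570 rad → d_gc = 9291.2 km
Rhumb line: Δψ = +1.2792, q = Δφ/Δψ = 0.8036, d_rh = R√(Δφ²+q²Δλ²) = 9527.8 km
Excess = 9527.8 − 9291.2 = 236.6 ≈ 237 km

237 km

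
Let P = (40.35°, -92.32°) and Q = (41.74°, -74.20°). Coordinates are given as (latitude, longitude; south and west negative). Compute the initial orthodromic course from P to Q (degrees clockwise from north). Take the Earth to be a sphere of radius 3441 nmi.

N = sin Δλ·cos φ₂ = +0.2321;  D = cos φ₁ sin φ₂ − sin φ₁ cos φ₂ cos Δλ = +0.0482
initial course = atan2(N, D) = 78.26°

78.3°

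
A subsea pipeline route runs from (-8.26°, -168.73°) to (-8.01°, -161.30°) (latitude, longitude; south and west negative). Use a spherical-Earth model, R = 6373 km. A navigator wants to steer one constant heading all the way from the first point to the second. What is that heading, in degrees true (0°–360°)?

88.1°

Δψ = ln[tan(π/4+φ₂/2)/tan(π/4+φ₁/2)] = +0.0044
Δλ = +0.1297 rad (taken the short way round)
course = atan2(Δλ, Δψ) = 88.05°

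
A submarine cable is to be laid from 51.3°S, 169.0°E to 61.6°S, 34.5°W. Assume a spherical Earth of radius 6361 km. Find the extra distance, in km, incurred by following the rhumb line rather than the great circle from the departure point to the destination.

2320 km

Great circle: cos σ = sin φ₁ sin φ₂ + cos φ₁ cos φ₂ cos Δλ,  σ = 1.1442 rad → d_gc = 7278.2 km
Rhumb line: Δψ = -0.3277, q = Δφ/Δψ = 0.5485, d_rh = R√(Δφ²+q²Δλ²) = 9598.5 km
Excess = 9598.5 − 7278.2 = 2320.3 ≈ 2320 km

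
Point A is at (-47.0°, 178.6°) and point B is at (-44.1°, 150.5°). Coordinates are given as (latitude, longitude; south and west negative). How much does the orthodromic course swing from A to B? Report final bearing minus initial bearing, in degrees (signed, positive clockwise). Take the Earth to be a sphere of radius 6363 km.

+20.3°

At departure: θ₁ = atan2(sin Δλ cos φ₂, cos φ₁ sin φ₂ − sin φ₁ cos φ₂ cos Δλ) = 268.08°
At arrival: θ₂ = atan2(sin Δλ cos φ₁, −cos φ₂ sin φ₁ + sin φ₂ cos φ₁ cos Δλ) = 288.35°
Δθ = θ₂ − θ₁ = +20.3°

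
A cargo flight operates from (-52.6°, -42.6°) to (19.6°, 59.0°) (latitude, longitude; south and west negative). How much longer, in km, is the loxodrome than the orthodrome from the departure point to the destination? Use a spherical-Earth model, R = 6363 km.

275 km

Great circle: cos σ = sin φ₁ sin φ₂ + cos φ₁ cos φ₂ cos Δλ,  σ = 1.9623 rad → d_gc = 12485.9 km
Rhumb line: Δψ = +1.4322, q = Δφ/Δψ = 0.8798, d_rh = R√(Δφ²+q²Δλ²) = 12761.0 km
Excess = 12761.0 − 12485.9 = 275.1 ≈ 275 km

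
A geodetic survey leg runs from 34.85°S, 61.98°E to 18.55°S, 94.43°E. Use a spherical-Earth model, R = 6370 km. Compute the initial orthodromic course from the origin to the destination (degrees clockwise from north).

68.9°

N = sin Δλ·cos φ₂ = +0.5087;  D = cos φ₁ sin φ₂ − sin φ₁ cos φ₂ cos Δλ = +0.1961
initial course = atan2(N, D) = 68.92°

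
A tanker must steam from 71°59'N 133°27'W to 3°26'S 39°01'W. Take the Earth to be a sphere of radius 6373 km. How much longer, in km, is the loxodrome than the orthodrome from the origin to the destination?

574 km

Great circle: cos σ = sin φ₁ sin φ₂ + cos φ₁ cos φ₂ cos Δλ,  σ = 1.6517 rad → d_gc = 10526.3 km
Rhumb line: Δψ = -1.9017, q = Δφ/Δψ = 0.6921, d_rh = R√(Δφ²+q²Δλ²) = 11100.5 km
Excess = 11100.5 − 10526.3 = 574.2 ≈ 574 km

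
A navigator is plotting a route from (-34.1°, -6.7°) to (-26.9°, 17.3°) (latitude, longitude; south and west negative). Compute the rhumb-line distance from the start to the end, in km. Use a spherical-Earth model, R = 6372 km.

2433 km

Δψ = ln[tan(π/4+φ₂/2)/tan(π/4+φ₁/2)] = +0.1460;  Δφ = +0.1257 rad,  Δλ = +0.4189 rad
q = Δφ/Δψ = 0.8607
d = R·√(Δφ² + q²Δλ²) = 6372·0.38179 = 2433 km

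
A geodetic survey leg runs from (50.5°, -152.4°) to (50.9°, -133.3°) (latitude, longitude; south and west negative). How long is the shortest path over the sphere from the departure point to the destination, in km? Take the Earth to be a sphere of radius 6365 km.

cos σ = sin φ₁ sin φ₂ + cos φ₁ cos φ₂ cos Δλ
      = sin(50.50°)sin(50.90°) + cos(50.50°)cos(50.90°)cos(19.10°) = 0.9779
σ = 12.070° → d = Rσ = 6365·0.21067 = 1341 km

1341 km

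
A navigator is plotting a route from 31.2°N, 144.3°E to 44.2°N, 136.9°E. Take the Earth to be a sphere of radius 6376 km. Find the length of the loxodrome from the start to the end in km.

Δψ = ln[tan(π/4+φ₂/2)/tan(π/4+φ₁/2)] = +0.2881;  Δφ = +0.2269 rad,  Δλ = -0.1292 rad
q = Δφ/Δψ = 0.7875
d = R·√(Δφ² + q²Δλ²) = 6376·0.24865 = 1585 km

1585 km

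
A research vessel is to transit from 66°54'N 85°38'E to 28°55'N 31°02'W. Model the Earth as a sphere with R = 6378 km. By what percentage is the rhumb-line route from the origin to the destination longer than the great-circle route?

12.5%

Great circle: σ = 1.2759 rad → d_gc = Rσ = 8137.7 km
Rhumb: Δφ = -0.6629, Δλ = -2.0362, Δψ = -1.0603, q = Δφ/Δψ = 0.6252 → d_rh = R√(Δφ²+q²Δλ²) = 9155.0 km
Excess = (9155.0 − 8137.7) / 8137.7 = 1017.3 / 8137.7 = 12.50% ≈ 12.5%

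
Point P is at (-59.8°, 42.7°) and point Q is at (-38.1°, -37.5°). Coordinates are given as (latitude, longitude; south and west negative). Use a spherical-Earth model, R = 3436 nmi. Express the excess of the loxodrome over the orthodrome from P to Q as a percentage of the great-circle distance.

5.3%

Great circle: σ = 0.9265 rad → d_gc = Rσ = 3183.3 nmi
Rhumb: Δφ = +0.3787, Δλ = -1.3998, Δψ = +0.5898, q = Δφ/Δψ = 0.6422 → d_rh = R√(Δφ²+q²Δλ²) = 3351.4 nmi
Excess = (3351.4 − 3183.3) / 3183.3 = 168.1 / 3183.3 = 5.28% ≈ 5.3%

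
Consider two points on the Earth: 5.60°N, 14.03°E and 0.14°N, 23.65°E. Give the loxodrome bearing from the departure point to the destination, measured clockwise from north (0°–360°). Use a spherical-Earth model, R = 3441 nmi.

119.6°

Δψ = ln[tan(π/4+φ₂/2)/tan(π/4+φ₁/2)] = -0.0955
Δλ = +0.1679 rad (taken the short way round)
course = atan2(Δλ, Δψ) = 119.62°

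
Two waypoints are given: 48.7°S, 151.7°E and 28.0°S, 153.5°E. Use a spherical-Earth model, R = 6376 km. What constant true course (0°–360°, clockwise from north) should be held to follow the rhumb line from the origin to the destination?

3.9°

Meridional parts: M(φ₁)=-0.9759, M(φ₂)=-0.5094 → ΔM = +0.4665;  Δλ = +0.0314 rad
tan C = Δλ / ΔM = +0.0673 → C = 3.85°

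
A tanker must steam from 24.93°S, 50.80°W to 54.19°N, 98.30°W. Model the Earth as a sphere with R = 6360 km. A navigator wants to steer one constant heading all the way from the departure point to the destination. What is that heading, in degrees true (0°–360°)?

Meridional parts: M(φ₁)=-0.4495, M(φ₂)=+1.1298 → ΔM = +1.5794;  Δλ = -0.8290 rad
tan C = Δλ / ΔM = -0.5249 → C = 332.30°

332.3°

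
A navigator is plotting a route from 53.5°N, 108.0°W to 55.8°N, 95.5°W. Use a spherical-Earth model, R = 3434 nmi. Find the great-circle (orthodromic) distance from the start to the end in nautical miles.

Haversine: a = sin²(Δφ/2)+cos φ₁ cos φ₂ sin²(Δλ/2) = 0.00437;  σ = 2·atan2(√a,√(1−a))
σ = 7.577° → d = Rσ = 3434·0.13224 = 454 nmi

454 nmi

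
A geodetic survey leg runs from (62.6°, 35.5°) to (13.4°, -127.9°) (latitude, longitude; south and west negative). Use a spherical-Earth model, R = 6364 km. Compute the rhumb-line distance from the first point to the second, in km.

14340 km

Δψ = ln[tan(π/4+φ₂/2)/tan(π/4+φ₁/2)] = -1.1755;  Δφ = -0.8587 rad,  Δλ = -2.8519 rad
q = Δφ/Δψ = 0.7305
d = R·√(Δφ² + q²Δλ²) = 6364·2.25336 = 14340 km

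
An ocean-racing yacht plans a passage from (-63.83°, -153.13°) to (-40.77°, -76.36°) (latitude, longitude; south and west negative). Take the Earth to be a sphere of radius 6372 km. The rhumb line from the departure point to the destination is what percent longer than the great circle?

5.2%

Great circle: σ = 0.8466 rad → d_gc = Rσ = 5394.6 km
Rhumb: Δφ = +0.4025, Δλ = +1.3399, Δψ = +0.6786, q = Δφ/Δψ = 0.5931 → d_rh = R√(Δφ²+q²Δλ²) = 5676.0 km
Excess = (5676.0 − 5394.6) / 5394.6 = 281.4 / 5394.6 = 5.22% ≈ 5.2%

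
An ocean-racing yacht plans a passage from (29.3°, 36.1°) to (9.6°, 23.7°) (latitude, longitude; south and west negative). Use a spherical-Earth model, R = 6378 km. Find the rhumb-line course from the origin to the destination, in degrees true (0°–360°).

210.5°

Meridional parts: M(φ₁)=+0.5352, M(φ₂)=+0.1683 → ΔM = -0.3669;  Δλ = -0.2164 rad
tan C = Δλ / ΔM = +0.5899 → C = 210.53°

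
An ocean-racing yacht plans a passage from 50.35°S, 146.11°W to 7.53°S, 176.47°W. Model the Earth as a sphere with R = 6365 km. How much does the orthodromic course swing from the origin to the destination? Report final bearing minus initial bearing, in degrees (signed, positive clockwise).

+16.1°

At departure: θ₁ = atan2(sin Δλ cos φ₂, cos φ₁ sin φ₂ − sin φ₁ cos φ₂ cos Δλ) = 318.93°
At arrival: θ₂ = atan2(sin Δλ cos φ₁, −cos φ₂ sin φ₁ + sin φ₂ cos φ₁ cos Δλ) = 334.99°
Δθ = θ₂ − θ₁ = +16.1°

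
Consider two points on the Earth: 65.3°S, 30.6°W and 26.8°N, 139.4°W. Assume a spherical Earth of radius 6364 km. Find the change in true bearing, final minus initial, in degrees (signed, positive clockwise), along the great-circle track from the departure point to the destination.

+67.1°

Initial bearing θ₁ = atan2(sin Δλ cos φ₂, cos φ₁ sin φ₂ − sin φ₁ cos φ₂ cos Δλ) = 265.07°
Final bearing θ₂ = (initial bearing from the destination back to the start) + 180° = 332.20°
Δθ = θ₂ − θ₁ = +67.1°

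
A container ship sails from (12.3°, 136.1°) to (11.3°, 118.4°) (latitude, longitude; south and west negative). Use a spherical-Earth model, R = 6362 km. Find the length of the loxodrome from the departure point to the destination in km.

Δψ = ln[tan(π/4+φ₂/2)/tan(π/4+φ₁/2)] = -0.0178;  Δφ = -0.0175 rad,  Δλ = -0.3089 rad
q = Δφ/Δψ = 0.9789
d = R·√(Δφ² + q²Δλ²) = 6362·0.30289 = 1927 km

1927 km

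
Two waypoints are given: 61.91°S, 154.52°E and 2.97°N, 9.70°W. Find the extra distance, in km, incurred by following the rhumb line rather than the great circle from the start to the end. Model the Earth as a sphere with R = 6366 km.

2760 km

Great circle: cos σ = sin φ₁ sin φ₂ + cos φ₁ cos φ₂ cos Δλ,  σ = 2.0923 rad → d_gc = 13319.8 km
Rhumb line: Δψ = +1.4375, q = Δφ/Δψ = 0.7877, d_rh = R√(Δφ²+q²Δλ²) = 16079.5 km
Excess = 16079.5 − 13319.8 = 2759.7 ≈ 2760 km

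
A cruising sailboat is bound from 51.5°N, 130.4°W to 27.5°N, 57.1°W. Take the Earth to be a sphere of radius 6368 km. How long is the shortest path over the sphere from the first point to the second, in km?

6520 km

cos σ = sin φ₁ sin φ₂ + cos φ₁ cos φ₂ cos Δλ
      = sin(51.50°)sin(27.50°) + cos(51.50°)cos(27.50°)cos(73.30°) = 0.5200
σ = 58.665° → d = Rσ = 6368·1.02390 = 6520 km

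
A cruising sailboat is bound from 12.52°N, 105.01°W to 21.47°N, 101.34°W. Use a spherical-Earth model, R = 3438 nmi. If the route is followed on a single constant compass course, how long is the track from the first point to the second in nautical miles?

577 nmi

Δψ = ln[tan(π/4+φ₂/2)/tan(π/4+φ₁/2)] = +0.1635;  Δφ = +0.1562 rad,  Δλ = +0.0641 rad
q = Δφ/Δψ = 0.9552
d = R·√(Δφ² + q²Δλ²) = 3438·0.16776 = 577 nmi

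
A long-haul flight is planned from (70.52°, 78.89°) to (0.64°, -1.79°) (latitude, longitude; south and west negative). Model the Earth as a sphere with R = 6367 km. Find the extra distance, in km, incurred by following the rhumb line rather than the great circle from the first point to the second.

Great circle: cos σ = sin φ₁ sin φ₂ + cos φ₁ cos φ₂ cos Δλ,  σ = 1.5062 rad → d_gc = 9590.1 km
Rhumb line: Δψ = -1.7511, q = Δφ/Δψ = 0.6965, d_rh = R√(Δφ²+q²Δλ²) = 9964.7 km
Excess = 9964.7 − 9590.1 = 374.6 ≈ 375 km

375 km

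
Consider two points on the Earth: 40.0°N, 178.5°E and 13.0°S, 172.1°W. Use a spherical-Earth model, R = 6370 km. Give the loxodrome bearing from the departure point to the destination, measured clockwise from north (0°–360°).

170.6°

Meridional parts: M(φ₁)=+0.7629, M(φ₂)=-0.2289 → ΔM = -0.9918;  Δλ = +0.1641 rad
tan C = Δλ / ΔM = -0.1654 → C = 170.61°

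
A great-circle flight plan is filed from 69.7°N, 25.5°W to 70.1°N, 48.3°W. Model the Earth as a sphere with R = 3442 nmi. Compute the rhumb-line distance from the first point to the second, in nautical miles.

471 nmi

Rhumb course C = atan2(Δλ, Δψ) with Δψ = ln[tan(π/4+φ₂/2)/tan(π/4+φ₁/2)] = +0.0203, Δλ = -0.3979 → C = 272.92°
d = R·|Δφ| / |cos C| = 3442·0.00698 / 0.05099 = 471 nmi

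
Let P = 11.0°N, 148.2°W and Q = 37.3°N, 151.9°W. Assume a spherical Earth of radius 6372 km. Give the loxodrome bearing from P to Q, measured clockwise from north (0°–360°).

Meridional parts: M(φ₁)=+0.1932, M(φ₂)=+0.7026 → ΔM = +0.5094;  Δλ = -0.0646 rad
tan C = Δλ / ΔM = -0.1268 → C = 352.77°

352.8°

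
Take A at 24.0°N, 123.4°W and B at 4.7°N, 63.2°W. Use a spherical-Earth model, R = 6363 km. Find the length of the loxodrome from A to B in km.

Δψ = ln[tan(π/4+φ₂/2)/tan(π/4+φ₁/2)] = -0.3496;  Δφ = -0.3368 rad,  Δλ = +1.0507 rad
q = Δφ/Δψ = 0.9636
d = R·√(Δφ² + q²Δλ²) = 6363·1.06701 = 6789 km

6789 km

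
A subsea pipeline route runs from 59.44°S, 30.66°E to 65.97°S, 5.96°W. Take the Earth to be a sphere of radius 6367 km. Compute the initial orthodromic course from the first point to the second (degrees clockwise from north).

233.0°

θ = atan2( sin Δλ·cos φ₂ ,  cos φ₁ sin φ₂ − sin φ₁ cos φ₂ cos Δλ )
  = atan2(-0.2429, -0.1829) = 233.02°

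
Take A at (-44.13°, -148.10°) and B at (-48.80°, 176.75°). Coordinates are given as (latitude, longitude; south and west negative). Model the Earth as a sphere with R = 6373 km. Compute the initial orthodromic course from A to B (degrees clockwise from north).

θ = atan2( sin Δλ·cos φ₂ ,  cos φ₁ sin φ₂ − sin φ₁ cos φ₂ cos Δλ )
  = atan2(-0.3792, -0.1651) = 246.48°

246.5°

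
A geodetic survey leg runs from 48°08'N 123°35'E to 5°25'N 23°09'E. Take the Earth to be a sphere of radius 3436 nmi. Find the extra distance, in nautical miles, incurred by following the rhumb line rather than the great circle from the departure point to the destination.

213 nmi

Great circle: cos σ = sin φ₁ sin φ₂ + cos φ₁ cos φ₂ cos Δλ,  σ = 1.6208 rad → d_gc = 5569.2 nmi
Rhumb line: Δψ = -0.8663, q = Δφ/Δψ = 0.8606, d_rh = R√(Δφ²+q²Δλ²) = 5782.0 nmi
Excess = 5782.0 − 5569.2 = 212.8 ≈ 213 nmi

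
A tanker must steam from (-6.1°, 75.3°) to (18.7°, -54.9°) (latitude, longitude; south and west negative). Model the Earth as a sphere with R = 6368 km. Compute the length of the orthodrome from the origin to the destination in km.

Haversine: a = sin²(Δφ/2)+cos φ₁ cos φ₂ sin²(Δλ/2) = 0.82100;  σ = 2·atan2(√a,√(1−a))
σ = 129.941° → d = Rσ = 6368·2.26789 = 14442 km

14442 km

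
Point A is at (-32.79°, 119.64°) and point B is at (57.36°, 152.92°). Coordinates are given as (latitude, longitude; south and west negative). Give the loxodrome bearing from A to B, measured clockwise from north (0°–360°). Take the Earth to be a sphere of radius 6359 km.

17.6°

Meridional parts: M(φ₁)=-0.6064, M(φ₂)=+1.2283 → ΔM = +1.8346;  Δλ = +0.5808 rad
tan C = Δλ / ΔM = +0.3166 → C = 17.57°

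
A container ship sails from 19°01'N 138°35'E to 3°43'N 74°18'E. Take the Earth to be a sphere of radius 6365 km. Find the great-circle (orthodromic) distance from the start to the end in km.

Haversine: a = sin²(Δφ/2)+cos φ₁ cos φ₂ sin²(Δλ/2) = 0.28475;  σ = 2·atan2(√a,√(1−a))
σ = 64.501° → d = Rσ = 6365·1.12575 = 7165 km

7165 km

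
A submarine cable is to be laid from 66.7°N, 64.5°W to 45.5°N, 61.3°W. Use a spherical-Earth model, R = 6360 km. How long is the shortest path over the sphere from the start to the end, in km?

2361 km

Haversine: a = sin²(Δφ/2)+cos φ₁ cos φ₂ sin²(Δλ/2) = 0.03405;  σ = 2·atan2(√a,√(1−a))
σ = 21.268° → d = Rσ = 6360·0.37120 = 2361 km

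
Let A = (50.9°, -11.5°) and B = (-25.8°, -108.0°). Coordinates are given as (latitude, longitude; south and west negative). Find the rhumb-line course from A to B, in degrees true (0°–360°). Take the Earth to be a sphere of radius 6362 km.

228.3°

Δψ = ln[tan(π/4+φ₂/2)/tan(π/4+φ₁/2)] = -1.5017
Δλ = -1.6842 rad (taken the short way round)
course = atan2(Δλ, Δψ) = 228.28°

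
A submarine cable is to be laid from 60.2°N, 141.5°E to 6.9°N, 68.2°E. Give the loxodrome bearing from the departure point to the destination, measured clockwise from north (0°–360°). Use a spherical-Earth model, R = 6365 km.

226.8°

Meridional parts: M(φ₁)=+1.3240, M(φ₂)=+0.1207 → ΔM = -1.2032;  Δλ = -1.2793 rad
tan C = Δλ / ΔM = +1.0632 → C = 226.76°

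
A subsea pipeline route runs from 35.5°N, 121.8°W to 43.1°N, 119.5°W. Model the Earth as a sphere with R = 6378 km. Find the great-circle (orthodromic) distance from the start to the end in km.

Haversine: a = sin²(Δφ/2)+cos φ₁ cos φ₂ sin²(Δλ/2) = 0.00463;  σ = 2·atan2(√a,√(1−a))
σ = 7.805° → d = Rσ = 6378·0.13622 = 869 km

869 km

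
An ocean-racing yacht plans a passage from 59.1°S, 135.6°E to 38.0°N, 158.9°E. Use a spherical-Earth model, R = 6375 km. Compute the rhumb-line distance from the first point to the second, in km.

11024 km

Δψ = ln[tan(π/4+φ₂/2)/tan(π/4+φ₁/2)] = +2.0039;  Δφ = +1.6947 rad,  Δλ = +0.4067 rad
q = Δφ/Δψ = 0.8457
d = R·√(Δφ² + q²Δλ²) = 6375·1.72926 = 11024 km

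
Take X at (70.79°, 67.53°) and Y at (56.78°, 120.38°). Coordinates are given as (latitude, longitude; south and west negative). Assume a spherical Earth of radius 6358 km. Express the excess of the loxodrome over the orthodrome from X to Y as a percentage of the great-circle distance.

2.9%

Great circle: σ = 0.4537 rad → d_gc = Rσ = 2884.3 km
Rhumb: Δφ = -0.2445, Δλ = +0.9224, Δψ = -0.5669, q = Δφ/Δψ = 0.4314 → d_rh = R√(Δφ²+q²Δλ²) = 2969.3 km
Excess = (2969.3 − 2884.3) / 2884.3 = 85.0 / 2884.3 = 2.947% ≈ 2.9%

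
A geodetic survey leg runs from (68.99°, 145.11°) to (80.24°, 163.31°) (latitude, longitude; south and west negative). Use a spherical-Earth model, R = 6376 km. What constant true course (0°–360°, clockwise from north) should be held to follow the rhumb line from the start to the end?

Meridional parts: M(φ₁)=+1.6851, M(φ₂)=+2.4607 → ΔM = +0.7756;  Δλ = +0.3176 rad
tan C = Δλ / ΔM = +0.4096 → C = 22.27°

22.3°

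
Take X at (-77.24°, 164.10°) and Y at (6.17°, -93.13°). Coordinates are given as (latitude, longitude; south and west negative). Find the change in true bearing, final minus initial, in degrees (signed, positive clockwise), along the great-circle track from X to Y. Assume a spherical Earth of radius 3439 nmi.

Initial bearing θ₁ = atan2(sin Δλ cos φ₂, cos φ₁ sin φ₂ − sin φ₁ cos φ₂ cos Δλ) = 101.12°
Final bearing θ₂ = (initial bearing from the destination back to the start) + 180° = 12.59°
Δθ = θ₂ − θ₁ = -88.5°

-88.5°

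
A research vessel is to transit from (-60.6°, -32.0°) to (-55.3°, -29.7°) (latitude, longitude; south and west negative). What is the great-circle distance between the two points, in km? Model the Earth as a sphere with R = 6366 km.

604 km

Haversine: a = sin²(Δφ/2)+cos φ₁ cos φ₂ sin²(Δλ/2) = 0.00225;  σ = 2·atan2(√a,√(1−a))
σ = 5.438° → d = Rσ = 6366·0.09491 = 604 km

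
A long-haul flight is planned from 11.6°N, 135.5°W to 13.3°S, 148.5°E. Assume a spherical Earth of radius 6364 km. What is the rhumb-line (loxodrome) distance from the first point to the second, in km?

Δψ = ln[tan(π/4+φ₂/2)/tan(π/4+φ₁/2)] = -0.4381;  Δφ = -0.4346 rad,  Δλ = -1.3265 rad
q = Δφ/Δψ = 0.9920
d = R·√(Δφ² + q²Δλ²) = 6364·1.38573 = 8819 km

8819 km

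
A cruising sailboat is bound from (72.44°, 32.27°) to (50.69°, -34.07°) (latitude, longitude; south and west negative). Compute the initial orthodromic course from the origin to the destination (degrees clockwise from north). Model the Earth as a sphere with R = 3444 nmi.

269.1°

N = sin Δλ·cos φ₂ = -0.5803;  D = cos φ₁ sin φ₂ − sin φ₁ cos φ₂ cos Δλ = -0.0090
initial course = atan2(N, D) = 269.12°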